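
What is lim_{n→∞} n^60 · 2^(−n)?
lim = 0

Exponentials with base > 1 dominate every fixed polynomial: for any fixed c, n^c / 2^n → 0 as n → ∞ (e.g. by the ratio test, or by writing 2^n = e^(n ln 2) and noting e^(n ln 2) / n^c → ∞). Hence n^60 · 2^(−n) = n^60 / 2^n → 0.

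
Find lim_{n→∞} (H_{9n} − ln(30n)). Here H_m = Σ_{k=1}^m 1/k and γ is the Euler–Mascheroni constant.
lim = ln(3/10) + γ

By Euler-Maclaurin, H_m = ln m + γ + O(1/m). So
  H_{9n} − ln(30n) = ln(9n) + γ − ln(30n) + O(1/n)
                       = ln(9/30) + γ + O(1/n).
Hence the limit is ln(9/30) + γ (= ln(3/10)).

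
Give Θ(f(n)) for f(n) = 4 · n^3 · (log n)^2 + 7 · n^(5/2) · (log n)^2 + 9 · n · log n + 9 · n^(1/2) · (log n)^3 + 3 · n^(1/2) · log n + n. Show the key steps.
f(n) ∈ Θ(n^3 · (log n)^2)

Compare the terms by growth order. For large n, n^a · (log n)^b dominates n^a' · (log n)^b' iff a > a', or (a = a' and b > b'). Ranking the 6 terms shows the dominant one is 4 · n^3 · (log n)^2. Hence f(n) ∈ Θ(n^3 · (log n)^2).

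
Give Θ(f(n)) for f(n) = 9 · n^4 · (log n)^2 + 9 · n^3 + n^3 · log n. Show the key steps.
f(n) ∈ Θ(n^4 · (log n)^2)

Compare the terms by growth order. For large n, n^a · (log n)^b dominates n^a' · (log n)^b' iff a > a', or (a = a' and b > b'). Ranking the 3 terms shows the dominant one is 9 · n^4 · (log n)^2. Hence f(n) ∈ Θ(n^4 · (log n)^2).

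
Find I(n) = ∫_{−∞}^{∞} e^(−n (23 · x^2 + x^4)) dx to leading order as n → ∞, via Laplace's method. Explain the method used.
I(n) ~ sqrt(π/(23n))

φ(x) = 23 · x^2 + x^4 has its unique global minimum at x* = 0 (since φ'(x) = 46x + 4x^3 = 0 only at x = 0 for real x with both coefficients positive, and φ → ∞ as |x| → ∞). At x* = 0, φ(0) = 0 and φ''(0) = 46. Laplace's method then gives
  I(n) ~ sqrt(2π / (n · φ''(0))) · e^(−n φ(0)) = sqrt(2π / (46n)) = sqrt(π/(23n)).
The x^4 term contributes only at subleading order (an O(1/n) relative correction).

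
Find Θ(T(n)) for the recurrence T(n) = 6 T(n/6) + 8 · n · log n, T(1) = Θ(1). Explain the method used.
T(n) = Θ(n · (log n)^2)

Here log_6 6 = 1 and f(n) = 8 · n · log n = Θ(n^(log_6 6) · (log n)^1). This is the extended Case 2 of the master theorem (f matches the critical exponent up to log factors), giving T(n) = Θ(n^(log_6 6) · (log n)^(1+1)) = Θ(n · (log n)^2).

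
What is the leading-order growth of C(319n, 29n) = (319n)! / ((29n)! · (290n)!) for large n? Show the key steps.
C(319n, 29n) ~ (285311670611/10000000000)^(29n) · sqrt(11/(20π·29n))

Write N = 29n. Apply Stirling to each factorial:
  (11N)! ~ sqrt(2π·11N) · (11N/e)^(11N),
  N! ~ sqrt(2π N) · (N/e)^N,
  (10N)! ~ sqrt(2π·10N) · (10N/e)^(10N).
The exponential factors combine to (11N)^(11N) / (N^N · (10N)^(10N)) = 11^(11N)/10^(10N) = (11^11/10^10)^N = (285311670611/10000000000)^N.
The square-root prefactors combine to sqrt(2π·11N) / (sqrt(2π N)·sqrt(2π·10N)) = sqrt(11 / (2π·10·N)) = sqrt(11/(20π·29n)).
Substituting N = 29n: C(319n, 29n) ~ (285311670611/10000000000)^(29n) · sqrt(11/(20π·29n)).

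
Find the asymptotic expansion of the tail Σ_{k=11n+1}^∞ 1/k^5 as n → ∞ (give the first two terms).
Σ_{k>11n} 1/k^5 = 1/(4 · (11n)^4) − 1/(2 · (11n)^5) + O(1/(11n)^6)

Compare to the integral: ∫_{11n}^∞ x^(−5) dx = [−x^(−4)/4]_{11n}^∞ = 1/((5−1)·(11n)^4). The Euler-Maclaurin correction adds −f(11n)/2 = −1/(2·(11n)^5). Euler-Maclaurin then gives
  Σ_{k>11n} 1/k^5 = ∫_{11n}^∞ dx/x^5 − 1/(2·(11n)^5) + O(1/(11n)^6).
(Equivalently this is ζ(5) − Σ_{k≤11n} 1/k^5.)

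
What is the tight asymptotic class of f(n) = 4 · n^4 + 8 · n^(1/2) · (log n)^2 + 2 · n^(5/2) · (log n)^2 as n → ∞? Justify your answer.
f(n) ∈ Θ(n^4)

Compare the terms by growth order. For large n, n^a · (log n)^b dominates n^a' · (log n)^b' iff a > a', or (a = a' and b > b'). Ranking the 3 terms shows the dominant one is 4 · n^4. Hence f(n) ∈ Θ(n^4).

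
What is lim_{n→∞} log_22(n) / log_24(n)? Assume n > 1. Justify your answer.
lim = ln(24) / ln(22) = log_22(24)

Change of base: log_22(n) = ln n / ln 22 and log_24(n) = ln n / ln 24. The ratio is (ln n / ln 22) · (ln 24 / ln n) = ln 24 / ln 22, a constant independent of n. So the limit is ln 24 / ln 22 = log_22(24).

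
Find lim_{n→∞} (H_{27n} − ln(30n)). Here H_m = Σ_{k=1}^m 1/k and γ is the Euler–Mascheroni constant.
lim = ln(9/10) + γ

By Euler-Maclaurin, H_m = ln m + γ + O(1/m). So
  H_{27n} − ln(30n) = ln(27n) + γ − ln(30n) + O(1/n)
                       = ln(27/30) + γ + O(1/n).
Hence the limit is ln(27/30) + γ (= ln(9/10)).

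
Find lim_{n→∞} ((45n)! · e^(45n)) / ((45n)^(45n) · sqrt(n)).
lim = sqrt(2π·45)

Stirling: (45n)! ~ sqrt(2π·45n) · (45n/e)^(45n). Hence
  (45n)! · e^(45n) / (45n)^(45n) ~ sqrt(2π·45n).
Dividing by sqrt(n): sqrt(2π·45n) / sqrt(n) = sqrt(2π·45) · n^((1−1)/2), so the limit is sqrt(2π·45).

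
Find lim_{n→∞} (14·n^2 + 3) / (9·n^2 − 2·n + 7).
lim = 14/9

For large n the leading n^2 terms dominate both numerator and denominator. Dividing top and bottom by n^2, every other term tends to 0, leaving 14/9.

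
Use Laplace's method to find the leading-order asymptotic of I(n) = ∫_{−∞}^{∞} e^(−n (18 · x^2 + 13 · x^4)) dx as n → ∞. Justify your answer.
I(n) ~ sqrt(π/(18n))

φ(x) = 18 · x^2 + 13 · x^4 has its unique global minimum at x* = 0 (since φ'(x) = 36x + 52x^3 = 0 only at x = 0 for real x with both coefficients positive, and φ → ∞ as |x| → ∞). At x* = 0, φ(0) = 0 and φ''(0) = 36. Laplace's method then gives
  I(n) ~ sqrt(2π / (n · φ''(0))) · e^(−n φ(0)) = sqrt(2π / (36n)) = sqrt(π/(18n)).
The 13 · x^4 term contributes only at subleading order (an O(1/n) relative correction).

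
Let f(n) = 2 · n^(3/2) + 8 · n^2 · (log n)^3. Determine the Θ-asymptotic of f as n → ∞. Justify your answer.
f(n) ∈ Θ(n^2 · (log n)^3)

Compare the terms by growth order. For large n, n^a · (log n)^b dominates n^a' · (log n)^b' iff a > a', or (a = a' and b > b'). Ranking the 2 terms shows the dominant one is 8 · n^2 · (log n)^3. Hence f(n) ∈ Θ(n^2 · (log n)^3).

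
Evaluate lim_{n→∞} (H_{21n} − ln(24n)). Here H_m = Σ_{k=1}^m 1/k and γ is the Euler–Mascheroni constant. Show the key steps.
lim = ln(7/8) + γ

By Euler-Maclaurin, H_m = ln m + γ + O(1/m). So
  H_{21n} − ln(24n) = ln(21n) + γ − ln(24n) + O(1/n)
                       = ln(21/24) + γ + O(1/n).
Hence the limit is ln(21/24) + γ (= ln(7/8)).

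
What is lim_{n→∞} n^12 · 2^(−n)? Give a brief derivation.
lim = 0

Exponentials with base > 1 dominate every fixed polynomial: for any fixed c, n^c / 2^n → 0 as n → ∞ (e.g. by the ratio test, or by writing 2^n = e^(n ln 2) and noting e^(n ln 2) / n^c → ∞). Hence n^12 · 2^(−n) = n^12 / 2^n → 0.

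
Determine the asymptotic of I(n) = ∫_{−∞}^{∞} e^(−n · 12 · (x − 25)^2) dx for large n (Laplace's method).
I(n) = sqrt(π/(12n))

Here φ(x) = 12 · (x − 25)^2 has its unique minimum at x* = 25 with φ(x*) = 0 and φ''(x*) = 24. Laplace's method gives
  I(n) ~ e^(−n φ(x*)) · sqrt(2π / (n · φ''(x*))) = sqrt(2π / (24n)) = sqrt(π/(12n)).
This is exact: substituting u = (x − 25)·sqrt(12n) gives I(n) = (1/sqrt(12n)) ∫_{−∞}^{∞} e^(−u^2) du = sqrt(π/(12n)).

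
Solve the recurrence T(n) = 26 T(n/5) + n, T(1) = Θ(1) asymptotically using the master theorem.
T(n) = Θ(n^(log_5 26))

Master theorem: compare f(n) = n to n^(log_5 26) where log_5 26 ≈ 2.024. Since 1 < log_5 26, we have f(n) = O(n^(log_5 26 − ε)) for some ε > 0 — Case 1. Hence T(n) = Θ(n^(log_5 26)).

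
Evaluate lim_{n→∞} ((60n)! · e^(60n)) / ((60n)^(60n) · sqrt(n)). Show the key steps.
lim = sqrt(2π·60)

Stirling: (60n)! ~ sqrt(2π·60n) · (60n/e)^(60n). Hence
  (60n)! · e^(60n) / (60n)^(60n) ~ sqrt(2π·60n).
Dividing by sqrt(n): sqrt(2π·60n) / sqrt(n) = sqrt(2π·60) · n^((1−1)/2), so the limit is sqrt(2π·60).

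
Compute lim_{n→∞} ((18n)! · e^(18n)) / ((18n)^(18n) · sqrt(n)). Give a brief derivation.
lim = sqrt(2π·18)

Stirling: (18n)! ~ sqrt(2π·18n) · (18n/e)^(18n). Hence
  (18n)! · e^(18n) / (18n)^(18n) ~ sqrt(2π·18n).
Dividing by sqrt(n): sqrt(2π·18n) / sqrt(n) = sqrt(2π·18) · n^((1−1)/2), so the limit is sqrt(2π·18).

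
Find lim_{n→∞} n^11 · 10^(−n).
lim = 0

Exponentials with base > 1 dominate every fixed polynomial: for any fixed c, n^c / 10^n → 0 as n → ∞ (e.g. by the ratio test, or by writing 10^n = e^(n ln 10) and noting e^(n ln 10) / n^c → ∞). Hence n^11 · 10^(−n) = n^11 / 10^n → 0.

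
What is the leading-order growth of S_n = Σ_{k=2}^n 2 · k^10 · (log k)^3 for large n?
S_n ~ 2 · n^11 · (log n)^3 / 11

By integral comparison, S_n = ∫_1^n 2 · x^10 · (log x)^3 dx + O(n^10 · (log n)^3). For the integral, the leading term of ∫_1^n x^10 (log x)^3 dx is n^11/11 · (log n)^3 (by repeated integration by parts; each step lowers the log-exponent and produces a relatively O(1/log n) correction). Hence S_n ~ 2 · n^11 · (log n)^3 / 11.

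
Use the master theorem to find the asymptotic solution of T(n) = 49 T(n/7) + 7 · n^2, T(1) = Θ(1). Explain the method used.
T(n) = Θ(n^2 log n)

log_7 49 = 2, and f(n) = 7 · n^2 = Θ(n^(log_7 49)). This is Case 2 of the master theorem: T(n) = Θ(f(n) · log n) = Θ(n^2 log n).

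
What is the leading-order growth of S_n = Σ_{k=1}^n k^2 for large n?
S_n ~ n^3 / 3

By integral comparison (Euler-Maclaurin), Σ_{k=1}^n k^2 = ∫_0^n x^2 dx + O(n^2) = n^3/3 + O(n^2). (Equivalently, Faulhaber's formula gives the same leading term.)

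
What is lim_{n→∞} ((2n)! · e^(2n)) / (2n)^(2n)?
lim = ∞

Stirling: (2n)! ~ sqrt(2π·2n) · (2n/e)^(2n). Hence
  (2n)! · e^(2n) / (2n)^(2n) ~ sqrt(2π·2n) = sqrt(2π·2) · sqrt(n) → ∞.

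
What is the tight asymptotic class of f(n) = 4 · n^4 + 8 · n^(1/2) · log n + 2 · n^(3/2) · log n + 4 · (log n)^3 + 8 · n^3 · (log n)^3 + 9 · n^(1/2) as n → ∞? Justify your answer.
f(n) ∈ Θ(n^4)

Compare the terms by growth order. For large n, n^a · (log n)^b dominates n^a' · (log n)^b' iff a > a', or (a = a' and b > b'). Ranking the 6 terms shows the dominant one is 4 · n^4. Hence f(n) ∈ Θ(n^4).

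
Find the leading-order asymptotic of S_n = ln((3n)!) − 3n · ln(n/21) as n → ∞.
S_n ~ 3n · (ln 63 − 1) + O(ln n)

Stirling: ln((3n)!) = 3n ln(3n) − 3n + O(ln n).
  S_n = 3n ln(3n) − 3n − 3n ln(n/21) + O(ln n)
      = 3n ln(3n) − 3n ln n + 3n ln 21 − 3n + O(ln n)
      = 3n ln 3 + 3n ln 21 − 3n + O(ln n)
      = 3n (ln 63 − 1) + O(ln n).
Numerically ln(63) − 1 ≈ 3.1431.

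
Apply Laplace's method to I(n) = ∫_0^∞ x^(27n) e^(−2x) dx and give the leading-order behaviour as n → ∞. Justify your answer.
I(n) ~ (sqrt(2π·27n) / 2) · (27n/(2e))^(27n)

Write the integrand as exp(27n ln x − 2x) and set f(x) = 27n ln x − 2x. Then f'(x) = 27n/x − 2 = 0 at x* = 27n/2, and f''(x*) = −27n/x*^2 = −2^2/(27n). Laplace's method (interior maximum) gives
  I(n) ~ e^(f(x*)) · sqrt(2π / |f''(x*)|)
        = exp(27n ln(27n/2) − 27n) · sqrt(2π · 27n / 2^2)
        = (27n/2)^(27n) e^(−27n) · sqrt(2π·27n) / 2
        = (sqrt(2π·27n) / 2) · (27n/(2e))^(27n).
This matches Γ(27n+1)/2^(27n+1) with Stirling applied to Γ.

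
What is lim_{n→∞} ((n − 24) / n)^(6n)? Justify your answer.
lim = e^(−144)

Rewrite as (1 − 24/n)^(6n). By the standard limit (1 + x/n)^n → e^x, we have (1 − 24/n)^n → e^(−24), and raising to the 6th power gives e^(−144).
More precisely, ln[(1 − 24/n)^(6n)] = 6n · ln(1 − 24/n) = 6n · (-24/n + O(1/n^2)) = -144 + O(1/n) → -144.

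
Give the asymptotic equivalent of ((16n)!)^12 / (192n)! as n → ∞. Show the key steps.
((16n)!)^12/(192n)! ~ ((2π·16n)^(11/2) / sqrt(12)) · 12^(−12·16n)  →  0

Write N = 16n. Stirling: N! ~ sqrt(2π N)(N/e)^N and (12N)! ~ sqrt(2π·12N)·(12N/e)^(12N).
  (N!)^12/(12N)! ~ (2π N)^(12/2) (N/e)^(12N) / [sqrt(2π·12N) (12N/e)^(12N)]
     = (2π N)^(12/2) / sqrt(2π·12N) · (N/(12N))^(12N)
     = (2π N)^((12−1)/2) / sqrt(12) · 12^(−12N).
Since 12^12 > 1, the factor 12^(−12N) decays exponentially, so the ratio → 0. Substituting N = 16n gives the stated form.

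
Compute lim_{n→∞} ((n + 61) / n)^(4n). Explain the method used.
lim = e^244

Rewrite as (1 + 61/n)^(4n). By the standard limit (1 + x/n)^n → e^x, we have (1 + 61/n)^n → e^61, and raising to the 4th power gives e^244.
More precisely, ln[(1 + 61/n)^(4n)] = 4n · ln(1 + 61/n) = 4n · (61/n + O(1/n^2)) = 244 + O(1/n) → 244.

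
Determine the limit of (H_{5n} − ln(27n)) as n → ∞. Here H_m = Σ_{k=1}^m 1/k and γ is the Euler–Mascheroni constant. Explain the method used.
lim = ln(5/27) + γ

By Euler-Maclaurin, H_m = ln m + γ + O(1/m). So
  H_{5n} − ln(27n) = ln(5n) + γ − ln(27n) + O(1/n)
                       = ln(5/27) + γ + O(1/n).
Hence the limit is ln(5/27) + γ.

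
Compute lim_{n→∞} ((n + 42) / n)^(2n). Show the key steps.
lim = e^84

Rewrite as (1 + 42/n)^(2n). By the standard limit (1 + x/n)^n → e^x, we have (1 + 42/n)^n → e^42, and raising to the 2nd power gives e^84.
More precisely, ln[(1 + 42/n)^(2n)] = 2n · ln(1 + 42/n) = 2n · (42/n + O(1/n^2)) = 84 + O(1/n) → 84.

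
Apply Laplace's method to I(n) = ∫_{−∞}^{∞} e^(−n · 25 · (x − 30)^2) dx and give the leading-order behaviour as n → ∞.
I(n) = sqrt(π/(25n))

Here φ(x) = 25 · (x − 30)^2 has its unique minimum at x* = 30 with φ(x*) = 0 and φ''(x*) = 50. Laplace's method gives
  I(n) ~ e^(−n φ(x*)) · sqrt(2π / (n · φ''(x*))) = sqrt(2π / (50n)) = sqrt(π/(25n)).
This is exact: substituting u = (x − 30)·sqrt(25n) gives I(n) = (1/sqrt(25n)) ∫_{−∞}^{∞} e^(−u^2) du = sqrt(π/(25n)).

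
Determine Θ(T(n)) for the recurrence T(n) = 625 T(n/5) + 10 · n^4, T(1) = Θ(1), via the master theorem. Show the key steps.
T(n) = Θ(n^4 log n)

log_5 625 = 4, and f(n) = 10 · n^4 = Θ(n^(log_5 625)). This is Case 2 of the master theorem: T(n) = Θ(f(n) · log n) = Θ(n^4 log n).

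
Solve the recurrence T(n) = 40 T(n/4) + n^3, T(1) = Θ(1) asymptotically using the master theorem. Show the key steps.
T(n) = Θ(n^3)

log_4 40 ≈ 2.661. f(n) = n^3 dominates n^(log_4 40) since 3 > 2.661, and the regularity condition a·f(n/b) = 40·(n/4)^3 = (40/64)·n^3 ≤ c·f(n) holds with c = 40/64 ≈ 0.625 < 1. So this is Case 3: T(n) = Θ(f(n)) = Θ(n^3).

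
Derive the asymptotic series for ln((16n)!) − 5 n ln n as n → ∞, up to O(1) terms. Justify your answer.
ln((16n)!) − 5 n ln n = 11 n ln n + 16(ln 16 − 1) n + (1/2) ln(2π·16n) + O(1/n)

Stirling: ln((16n)!) = 16n ln(16n) − 16n + (1/2) ln(2π·16n) + O(1/n).
Expand 16n ln(16n) = 16n (ln n + ln 16) = 16n ln n + 16n ln 16.
Subtract 5n ln n: leading term is (16 − 5) n ln n = 11 n ln n. The next term is 16n ln 16 − 16n = 16(ln 16 − 1) n. Then the (1/2) ln(2π·16n) correction.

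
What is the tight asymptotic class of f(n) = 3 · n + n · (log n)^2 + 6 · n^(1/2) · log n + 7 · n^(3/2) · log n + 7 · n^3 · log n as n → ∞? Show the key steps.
f(n) ∈ Θ(n^3 · log n)

Compare the terms by growth order. For large n, n^a · (log n)^b dominates n^a' · (log n)^b' iff a > a', or (a = a' and b > b'). Ranking the 5 terms shows the dominant one is 7 · n^3 · log n. Hence f(n) ∈ Θ(n^3 · log n).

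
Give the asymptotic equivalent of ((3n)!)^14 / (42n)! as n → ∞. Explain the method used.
((3n)!)^14/(42n)! ~ ((2π·3n)^(13/2) / sqrt(14)) · 14^(−14·3n)  →  0

Write N = 3n. Stirling: N! ~ sqrt(2π N)(N/e)^N and (14N)! ~ sqrt(2π·14N)·(14N/e)^(14N).
  (N!)^14/(14N)! ~ (2π N)^(14/2) (N/e)^(14N) / [sqrt(2π·14N) (14N/e)^(14N)]
     = (2π N)^(14/2) / sqrt(2π·14N) · (N/(14N))^(14N)
     = (2π N)^((14−1)/2) / sqrt(14) · 14^(−14N).
Since 14^14 > 1, the factor 14^(−14N) decays exponentially, so the ratio → 0. Substituting N = 3n gives the stated form.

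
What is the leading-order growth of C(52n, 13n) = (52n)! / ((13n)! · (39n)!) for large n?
C(52n, 13n) ~ (256/27)^(13n) · sqrt(2/(3π·13n))

Write N = 13n. Apply Stirling to each factorial:
  (4N)! ~ sqrt(2π·4N) · (4N/e)^(4N),
  N! ~ sqrt(2π N) · (N/e)^N,
  (3N)! ~ sqrt(2π·3N) · (3N/e)^(3N).
The exponential factors combine to (4N)^(4N) / (N^N · (3N)^(3N)) = 4^(4N)/3^(3N) = (4^4/3^3)^N = (256/27)^N.
The square-root prefactors combine to sqrt(2π·4N) / (sqrt(2π N)·sqrt(2π·3N)) = sqrt(4 / (2π·3·N)) = sqrt(2/(3π·13n)).
Substituting N = 13n: C(52n, 13n) ~ (256/27)^(13n) · sqrt(2/(3π·13n)).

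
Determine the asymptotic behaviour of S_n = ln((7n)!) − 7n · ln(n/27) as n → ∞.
S_n ~ 7n · (ln 189 − 1) + O(ln n)

Stirling: ln((7n)!) = 7n ln(7n) − 7n + O(ln n).
  S_n = 7n ln(7n) − 7n − 7n ln(n/27) + O(ln n)
      = 7n ln(7n) − 7n ln n + 7n ln 27 − 7n + O(ln n)
      = 7n ln 7 + 7n ln 27 − 7n + O(ln n)
      = 7n (ln 189 − 1) + O(ln n).
Numerically ln(189) − 1 ≈ 4.2417.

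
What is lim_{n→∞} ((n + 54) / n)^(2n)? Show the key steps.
lim = e^108

Rewrite as (1 + 54/n)^(2n). By the standard limit (1 + x/n)^n → e^x, we have (1 + 54/n)^n → e^54, and raising to the 2nd power gives e^108.
More precisely, ln[(1 + 54/n)^(2n)] = 2n · ln(1 + 54/n) = 2n · (54/n + O(1/n^2)) = 108 + O(1/n) → 108.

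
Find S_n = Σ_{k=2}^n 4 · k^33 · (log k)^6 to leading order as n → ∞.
S_n ~ 2 · n^34 · (log n)^6 / 17

By integral comparison, S_n = ∫_1^n 4 · x^33 · (log x)^6 dx + O(n^33 · (log n)^6). For the integral, the leading term of ∫_1^n x^33 (log x)^6 dx is n^34/34 · (log n)^6 (by repeated integration by parts; each step lowers the log-exponent and produces a relatively O(1/log n) correction). Hence S_n ~ 2 · n^34 · (log n)^6 / 17.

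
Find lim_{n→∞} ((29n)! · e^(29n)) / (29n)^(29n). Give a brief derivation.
lim = ∞

Stirling: (29n)! ~ sqrt(2π·29n) · (29n/e)^(29n). Hence
  (29n)! · e^(29n) / (29n)^(29n) ~ sqrt(2π·29n) = sqrt(2π·29) · sqrt(n) → ∞.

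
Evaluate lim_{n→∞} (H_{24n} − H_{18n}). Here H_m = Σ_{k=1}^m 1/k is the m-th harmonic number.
lim = ln(24/18) = ln(4/3)

Euler-Maclaurin gives H_m = ln m + γ + 1/(2m) + O(1/m^2). The γ and O(1/m) terms cancel in the difference:
  H_{24n} − H_{18n} = ln(24n) − ln(18n) + O(1/n) = ln(24/18) + O(1/n).
Hence the limit is ln(24/18) = ln(4/3).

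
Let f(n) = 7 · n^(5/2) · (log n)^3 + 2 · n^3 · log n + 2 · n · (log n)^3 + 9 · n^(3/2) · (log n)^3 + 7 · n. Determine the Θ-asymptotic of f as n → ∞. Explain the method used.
f(n) ∈ Θ(n^3 · log n)

Compare the terms by growth order. For large n, n^a · (log n)^b dominates n^a' · (log n)^b' iff a > a', or (a = a' and b > b'). Ranking the 5 terms shows the dominant one is 2 · n^3 · log n. Hence f(n) ∈ Θ(n^3 · log n).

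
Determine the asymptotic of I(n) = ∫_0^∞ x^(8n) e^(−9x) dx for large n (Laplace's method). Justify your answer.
I(n) ~ (sqrt(2π·8n) / 9) · (8n/(9e))^(8n)

Write the integrand as exp(8n ln x − 9x) and set f(x) = 8n ln x − 9x. Then f'(x) = 8n/x − 9 = 0 at x* = 8n/9, and f''(x*) = −8n/x*^2 = −9^2/(8n). Laplace's method (interior maximum) gives
  I(n) ~ e^(f(x*)) · sqrt(2π / |f''(x*)|)
        = exp(8n ln(8n/9) − 8n) · sqrt(2π · 8n / 9^2)
        = (8n/9)^(8n) e^(−8n) · sqrt(2π·8n) / 9
        = (sqrt(2π·8n) / 9) · (8n/(9e))^(8n).
This matches Γ(8n+1)/9^(8n+1) with Stirling applied to Γ.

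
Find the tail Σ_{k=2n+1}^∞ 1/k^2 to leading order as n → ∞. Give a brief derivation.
Σ_{k>2n} 1/k^2 ~ 1/(1 · (2n))

Compare to the integral: ∫_{2n}^∞ x^(−2) dx = [−x^(−1)/1]_{2n}^∞ = 1/((2−1)·(2n)). Euler-Maclaurin then gives
  Σ_{k>2n} 1/k^2 = ∫_{2n}^∞ dx/x^2 − 1/(2·(2n)^2) + O(1/(2n)^3).
(Equivalently this is ζ(2) − Σ_{k≤2n} 1/k^2.)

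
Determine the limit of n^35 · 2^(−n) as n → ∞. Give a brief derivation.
lim = 0

Exponentials with base > 1 dominate every fixed polynomial: for any fixed c, n^c / 2^n → 0 as n → ∞ (e.g. by the ratio test, or by writing 2^n = e^(n ln 2) and noting e^(n ln 2) / n^c → ∞). Hence n^35 · 2^(−n) = n^35 / 2^n → 0.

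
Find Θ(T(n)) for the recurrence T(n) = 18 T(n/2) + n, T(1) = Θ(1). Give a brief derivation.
T(n) = Θ(n^(log_2 18))

Master theorem: compare f(n) = n to n^(log_2 18) where log_2 18 ≈ 4.170. Since 1 < log_2 18, we have f(n) = O(n^(log_2 18 − ε)) for some ε > 0 — Case 1. Hence T(n) = Θ(n^(log_2 18)).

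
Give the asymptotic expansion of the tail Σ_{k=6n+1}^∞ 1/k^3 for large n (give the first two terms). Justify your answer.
Σ_{k>6n} 1/k^3 = 1/(2 · (6n)^2) − 1/(2 · (6n)^3) + O(1/(6n)^4)

Compare to the integral: ∫_{6n}^∞ x^(−3) dx = [−x^(−2)/2]_{6n}^∞ = 1/((3−1)·(6n)^2). The Euler-Maclaurin correction adds −f(6n)/2 = −1/(2·(6n)^3). Euler-Maclaurin then gives
  Σ_{k>6n} 1/k^3 = ∫_{6n}^∞ dx/x^3 − 1/(2·(6n)^3) + O(1/(6n)^4).
(Equivalently this is ζ(3) − Σ_{k≤6n} 1/k^3.)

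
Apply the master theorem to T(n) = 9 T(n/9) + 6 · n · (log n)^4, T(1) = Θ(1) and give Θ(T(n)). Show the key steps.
T(n) = Θ(n · (log n)^5)

Here log_9 9 = 1 and f(n) = 6 · n · (log n)^4 = Θ(n^(log_9 9) · (log n)^4). This is the extended Case 2 of the master theorem (f matches the critical exponent up to log factors), giving T(n) = Θ(n^(log_9 9) · (log n)^(4+1)) = Θ(n · (log n)^5).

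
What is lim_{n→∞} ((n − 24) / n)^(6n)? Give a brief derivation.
lim = e^(−144)

Rewrite as (1 − 24/n)^(6n). By the standard limit (1 + x/n)^n → e^x, we have (1 − 24/n)^n → e^(−24), and raising to the 6th power gives e^(−144).
More precisely, ln[(1 − 24/n)^(6n)] = 6n · ln(1 − 24/n) = 6n · (-24/n + O(1/n^2)) = -144 + O(1/n) → -144.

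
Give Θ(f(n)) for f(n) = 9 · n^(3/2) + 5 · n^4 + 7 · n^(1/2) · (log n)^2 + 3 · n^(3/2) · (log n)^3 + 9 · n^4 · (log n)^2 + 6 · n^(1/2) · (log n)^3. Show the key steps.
f(n) ∈ Θ(n^4 · (log n)^2)

Compare the terms by growth order. For large n, n^a · (log n)^b dominates n^a' · (log n)^b' iff a > a', or (a = a' and b > b'). Ranking the 6 terms shows the dominant one is 9 · n^4 · (log n)^2. Hence f(n) ∈ Θ(n^4 · (log n)^2).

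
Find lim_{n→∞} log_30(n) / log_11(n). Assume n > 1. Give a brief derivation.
lim = ln(11) / ln(30) = log_30(11)

Change of base: log_30(n) = ln n / ln 30 and log_11(n) = ln n / ln 11. The ratio is (ln n / ln 30) · (ln 11 / ln n) = ln 11 / ln 30, a constant independent of n. So the limit is ln 11 / ln 30 = log_30(11).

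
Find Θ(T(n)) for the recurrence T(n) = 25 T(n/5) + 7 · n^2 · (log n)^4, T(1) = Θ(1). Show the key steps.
T(n) = Θ(n^2 · (log n)^5)

Here log_5 25 = 2 and f(n) = 7 · n^2 · (log n)^4 = Θ(n^(log_5 25) · (log n)^4). This is the extended Case 2 of the master theorem (f matches the critical exponent up to log factors), giving T(n) = Θ(n^(log_5 25) · (log n)^(4+1)) = Θ(n^2 · (log n)^5).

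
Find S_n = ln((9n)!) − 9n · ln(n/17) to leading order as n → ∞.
S_n ~ 9n · (ln 153 − 1) + O(ln n)

Stirling: ln((9n)!) = 9n ln(9n) − 9n + O(ln n).
  S_n = 9n ln(9n) − 9n − 9n ln(n/17) + O(ln n)
      = 9n ln(9n) − 9n ln n + 9n ln 17 − 9n + O(ln n)
      = 9n ln 9 + 9n ln 17 − 9n + O(ln n)
      = 9n (ln 153 − 1) + O(ln n).
Numerically ln(153) − 1 ≈ 4.0304.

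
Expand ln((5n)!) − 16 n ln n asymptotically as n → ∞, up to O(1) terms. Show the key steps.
ln((5n)!) − 16 n ln n = −11 n ln n + 5(ln 5 − 1) n + (1/2) ln(2π·5n) + O(1/n)

Stirling: ln((5n)!) = 5n ln(5n) − 5n + (1/2) ln(2π·5n) + O(1/n).
Expand 5n ln(5n) = 5n (ln n + ln 5) = 5n ln n + 5n ln 5.
Subtract 16n ln n: leading term is (5 − 16) n ln n = −11 n ln n. The next term is 5n ln 5 − 5n = 5(ln 5 − 1) n. Then the (1/2) ln(2π·5n) correction.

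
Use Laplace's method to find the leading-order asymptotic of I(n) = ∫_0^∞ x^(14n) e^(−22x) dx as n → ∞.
I(n) ~ (sqrt(2π·14n) / 22) · (14n/(22e))^(14n)

Write the integrand as exp(14n ln x − 22x) and set f(x) = 14n ln x − 22x. Then f'(x) = 14n/x − 22 = 0 at x* = 14n/22, and f''(x*) = −14n/x*^2 = −22^2/(14n). Laplace's method (interior maximum) gives
  I(n) ~ e^(f(x*)) · sqrt(2π / |f''(x*)|)
        = exp(14n ln(14n/22) − 14n) · sqrt(2π · 14n / 22^2)
        = (14n/22)^(14n) e^(−14n) · sqrt(2π·14n) / 22
        = (sqrt(2π·14n) / 22) · (14n/(22e))^(14n).
This matches Γ(14n+1)/22^(14n+1) with Stirling applied to Γ.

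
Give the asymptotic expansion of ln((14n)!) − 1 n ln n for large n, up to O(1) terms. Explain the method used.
ln((14n)!) − 1 n ln n = 13 n ln n + 14(ln 14 − 1) n + (1/2) ln(2π·14n) + O(1/n)

Stirling: ln((14n)!) = 14n ln(14n) − 14n + (1/2) ln(2π·14n) + O(1/n).
Expand 14n ln(14n) = 14n (ln n + ln 14) = 14n ln n + 14n ln 14.
Subtract 1n ln n: leading term is (14 − 1) n ln n = 13 n ln n. The next term is 14n ln 14 − 14n = 14(ln 14 − 1) n. Then the (1/2) ln(2π·14n) correction.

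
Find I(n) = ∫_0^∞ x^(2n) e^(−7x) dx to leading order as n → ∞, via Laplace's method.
I(n) ~ (sqrt(2π·2n) / 7) · (2n/(7e))^(2n)

Write the integrand as exp(2n ln x − 7x) and set f(x) = 2n ln x − 7x. Then f'(x) = 2n/x − 7 = 0 at x* = 2n/7, and f''(x*) = −2n/x*^2 = −7^2/(2n). Laplace's method (interior maximum) gives
  I(n) ~ e^(f(x*)) · sqrt(2π / |f''(x*)|)
        = exp(2n ln(2n/7) − 2n) · sqrt(2π · 2n / 7^2)
        = (2n/7)^(2n) e^(−2n) · sqrt(2π·2n) / 7
        = (sqrt(2π·2n) / 7) · (2n/(7e))^(2n).
This matches Γ(2n+1)/7^(2n+1) with Stirling applied to Γ.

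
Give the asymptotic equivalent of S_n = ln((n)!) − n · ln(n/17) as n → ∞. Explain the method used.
S_n ~ n · (ln 17 − 1) + O(ln n)

Stirling: ln((n)!) = n ln(n) − n + O(ln n).
  S_n = n ln(n) − n − n ln(n/17) + O(ln n)
      = n ln(n) − n ln n + n ln 17 − n + O(ln n)
      = n ln 17 − n + O(ln n)
      = n (ln 17 − 1) + O(ln n).
Numerically ln(17) − 1 ≈ 1.8332.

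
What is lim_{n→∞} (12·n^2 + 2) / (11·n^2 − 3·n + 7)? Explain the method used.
lim = 12/11

For large n the leading n^2 terms dominate both numerator and denominator. Dividing top and bottom by n^2, every other term tends to 0, leaving 12/11.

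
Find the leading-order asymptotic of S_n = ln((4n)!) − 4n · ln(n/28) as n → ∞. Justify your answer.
S_n ~ 4n · (ln 112 − 1) + O(ln n)

Stirling: ln((4n)!) = 4n ln(4n) − 4n + O(ln n).
  S_n = 4n ln(4n) − 4n − 4n ln(n/28) + O(ln n)
      = 4n ln(4n) − 4n ln n + 4n ln 28 − 4n + O(ln n)
      = 4n ln 4 + 4n ln 28 − 4n + O(ln n)
      = 4n (ln 112 − 1) + O(ln n).
Numerically ln(112) − 1 ≈ 3.7185.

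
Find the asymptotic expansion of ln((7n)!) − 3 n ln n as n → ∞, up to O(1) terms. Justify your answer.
ln((7n)!) − 3 n ln n = 4 n ln n + 7(ln 7 − 1) n + (1/2) ln(2π·7n) + O(1/n)

Stirling: ln((7n)!) = 7n ln(7n) − 7n + (1/2) ln(2π·7n) + O(1/n).
Expand 7n ln(7n) = 7n (ln n + ln 7) = 7n ln n + 7n ln 7.
Subtract 3n ln n: leading term is (7 − 3) n ln n = 4 n ln n. The next term is 7n ln 7 − 7n = 7(ln 7 − 1) n. Then the (1/2) ln(2π·7n) correction.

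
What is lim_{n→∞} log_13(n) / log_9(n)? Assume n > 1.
lim = ln(9) / ln(13) = log_13(9)

Change of base: log_13(n) = ln n / ln 13 and log_9(n) = ln n / ln 9. The ratio is (ln n / ln 13) · (ln 9 / ln n) = ln 9 / ln 13, a constant independent of n. So the limit is ln 9 / ln 13 = log_13(9).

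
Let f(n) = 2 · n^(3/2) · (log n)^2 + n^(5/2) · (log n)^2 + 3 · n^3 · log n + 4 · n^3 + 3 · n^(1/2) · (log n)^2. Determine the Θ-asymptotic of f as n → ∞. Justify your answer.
f(n) ∈ Θ(n^3 · log n)

Compare the terms by growth order. For large n, n^a · (log n)^b dominates n^a' · (log n)^b' iff a > a', or (a = a' and b > b'). Ranking the 5 terms shows the dominant one is 3 · n^3 · log n. Hence f(n) ∈ Θ(n^3 · log n).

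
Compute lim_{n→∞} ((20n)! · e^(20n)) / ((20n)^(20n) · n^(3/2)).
lim = 0

Stirling: (20n)! ~ sqrt(2π·20n) · (20n/e)^(20n). Hence
  (20n)! · e^(20n) / (20n)^(20n) ~ sqrt(2π·20n).
Dividing by n^(3/2): sqrt(2π·20n) / n^(3/2) = sqrt(2π·20) · n^((1−3)/2), so the expression behaves like sqrt(2π·20) · n^((1−3)/2) → 0.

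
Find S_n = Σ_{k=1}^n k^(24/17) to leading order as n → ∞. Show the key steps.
S_n ~ (17/41) · n^(41/17)

Integral comparison: Σ_{k=1}^n k^(24/17) = ∫_0^n x^(24/17) dx + O(n^(24/17)). The integral is n^(1 + 24/17) / (1 + 24/17) = n^((24+17)/17) / ((24+17)/17) = (17/41) · n^(41/17).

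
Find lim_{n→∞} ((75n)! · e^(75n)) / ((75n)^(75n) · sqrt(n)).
lim = sqrt(2π·75)

Stirling: (75n)! ~ sqrt(2π·75n) · (75n/e)^(75n). Hence
  (75n)! · e^(75n) / (75n)^(75n) ~ sqrt(2π·75n).
Dividing by sqrt(n): sqrt(2π·75n) / sqrt(n) = sqrt(2π·75) · n^((1−1)/2), so the limit is sqrt(2π·75).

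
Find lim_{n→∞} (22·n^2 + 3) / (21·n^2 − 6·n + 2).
lim = 22/21

For large n the leading n^2 terms dominate both numerator and denominator. Dividing top and bottom by n^2, every other term tends to 0, leaving 22/21.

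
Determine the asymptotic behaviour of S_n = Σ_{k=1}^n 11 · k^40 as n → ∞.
S_n ~ 11 · n^41 / 41

By integral comparison (Euler-Maclaurin), Σ_{k=1}^n 11 · k^40 = 11 · ∫_0^n x^40 dx + O(n^40) = 11 · n^41/41 + O(n^40). (Equivalently, Faulhaber's formula gives the same leading term.)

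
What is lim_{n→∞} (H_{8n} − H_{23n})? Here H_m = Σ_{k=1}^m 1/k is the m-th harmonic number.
lim = ln(8/23)

Euler-Maclaurin gives H_m = ln m + γ + 1/(2m) + O(1/m^2). The γ and O(1/m) terms cancel in the difference:
  H_{8n} − H_{23n} = ln(8n) − ln(23n) + O(1/n) = ln(8/23) + O(1/n).
Hence the limit is ln(8/23).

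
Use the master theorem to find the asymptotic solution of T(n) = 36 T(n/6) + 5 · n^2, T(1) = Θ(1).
T(n) = Θ(n^2 log n)

log_6 36 = 2, and f(n) = 5 · n^2 = Θ(n^(log_6 36)). This is Case 2 of the master theorem: T(n) = Θ(f(n) · log n) = Θ(n^2 log n).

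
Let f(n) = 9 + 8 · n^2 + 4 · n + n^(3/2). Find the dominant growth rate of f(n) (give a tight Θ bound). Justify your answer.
f(n) ∈ Θ(n^2)

Compare the terms by growth order. For large n, n^a · (log n)^b dominates n^a' · (log n)^b' iff a > a', or (a = a' and b > b'). Ranking the 4 terms shows the dominant one is 8 · n^2. Hence f(n) ∈ Θ(n^2).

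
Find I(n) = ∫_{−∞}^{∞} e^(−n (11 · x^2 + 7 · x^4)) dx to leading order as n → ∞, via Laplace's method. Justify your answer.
I(n) ~ sqrt(π/(11n))

φ(x) = 11 · x^2 + 7 · x^4 has its unique global minimum at x* = 0 (since φ'(x) = 22x + 28x^3 = 0 only at x = 0 for real x with both coefficients positive, and φ → ∞ as |x| → ∞). At x* = 0, φ(0) = 0 and φ''(0) = 22. Laplace's method then gives
  I(n) ~ sqrt(2π / (n · φ''(0))) · e^(−n φ(0)) = sqrt(2π / (22n)) = sqrt(π/(11n)).
The 7 · x^4 term contributes only at subleading order (an O(1/n) relative correction).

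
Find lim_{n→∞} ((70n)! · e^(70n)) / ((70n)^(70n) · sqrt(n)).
lim = sqrt(2π·70)

Stirling: (70n)! ~ sqrt(2π·70n) · (70n/e)^(70n). Hence
  (70n)! · e^(70n) / (70n)^(70n) ~ sqrt(2π·70n).
Dividing by sqrt(n): sqrt(2π·70n) / sqrt(n) = sqrt(2π·70) · n^((1−1)/2), so the limit is sqrt(2π·70).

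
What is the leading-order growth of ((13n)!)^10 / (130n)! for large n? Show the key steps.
((13n)!)^10/(130n)! ~ ((2π·13n)^(9/2) / sqrt(10)) · 10^(−10·13n)  →  0

Write N = 13n. Stirling: N! ~ sqrt(2π N)(N/e)^N and (10N)! ~ sqrt(2π·10N)·(10N/e)^(10N).
  (N!)^10/(10N)! ~ (2π N)^(10/2) (N/e)^(10N) / [sqrt(2π·10N) (10N/e)^(10N)]
     = (2π N)^(10/2) / sqrt(2π·10N) · (N/(10N))^(10N)
     = (2π N)^((10−1)/2) / sqrt(10) · 10^(−10N).
Since 10^10 > 1, the factor 10^(−10N) decays exponentially, so the ratio → 0. Substituting N = 13n gives the stated form.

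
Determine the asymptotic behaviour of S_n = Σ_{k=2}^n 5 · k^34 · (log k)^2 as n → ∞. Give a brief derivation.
S_n ~ n^35 · (log n)^2 / 7

By integral comparison, S_n = ∫_1^n 5 · x^34 · (log x)^2 dx + O(n^34 · (log n)^2). For the integral, the leading term of ∫_1^n x^34 (log x)^2 dx is n^35/35 · (log n)^2 (by repeated integration by parts; each step lowers the log-exponent and produces a relatively O(1/log n) correction). Hence S_n ~ n^35 · (log n)^2 / 7.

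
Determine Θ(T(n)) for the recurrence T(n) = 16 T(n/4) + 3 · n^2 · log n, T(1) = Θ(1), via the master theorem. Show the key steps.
T(n) = Θ(n^2 · (log n)^2)

Here log_4 16 = 2 and f(n) = 3 · n^2 · log n = Θ(n^(log_4 16) · (log n)^1). This is the extended Case 2 of the master theorem (f matches the critical exponent up to log factors), giving T(n) = Θ(n^(log_4 16) · (log n)^(1+1)) = Θ(n^2 · (log n)^2).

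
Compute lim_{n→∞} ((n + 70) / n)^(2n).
lim = e^140

Rewrite as (1 + 70/n)^(2n). By the standard limit (1 + x/n)^n → e^x, we have (1 + 70/n)^n → e^70, and raising to the 2nd power gives e^140.
More precisely, ln[(1 + 70/n)^(2n)] = 2n · ln(1 + 70/n) = 2n · (70/n + O(1/n^2)) = 140 + O(1/n) → 140.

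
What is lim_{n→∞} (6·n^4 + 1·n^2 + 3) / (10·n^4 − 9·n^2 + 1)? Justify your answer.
lim = 6/10 = 3/5

For large n the leading n^4 terms dominate both numerator and denominator. Dividing top and bottom by n^4, every other term tends to 0, leaving 6/10 = 3/5.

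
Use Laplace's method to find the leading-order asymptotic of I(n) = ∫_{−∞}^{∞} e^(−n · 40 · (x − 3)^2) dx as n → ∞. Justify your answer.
I(n) = sqrt(π/(40n))

Here φ(x) = 40 · (x − 3)^2 has its unique minimum at x* = 3 with φ(x*) = 0 and φ''(x*) = 80. Laplace's method gives
  I(n) ~ e^(−n φ(x*)) · sqrt(2π / (n · φ''(x*))) = sqrt(2π / (80n)) = sqrt(π/(40n)).
This is exact: substituting u = (x − 3)·sqrt(40n) gives I(n) = (1/sqrt(40n)) ∫_{−∞}^{∞} e^(−u^2) du = sqrt(π/(40n)).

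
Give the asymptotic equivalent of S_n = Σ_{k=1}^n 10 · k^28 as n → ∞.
S_n ~ 10 · n^29 / 29

By integral comparison (Euler-Maclaurin), Σ_{k=1}^n 10 · k^28 = 10 · ∫_0^n x^28 dx + O(n^28) = 10 · n^29/29 + O(n^28). (Equivalently, Faulhaber's formula gives the same leading term.)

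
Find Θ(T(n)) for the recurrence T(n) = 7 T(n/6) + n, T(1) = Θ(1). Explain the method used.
T(n) = Θ(n^(log_6 7))

Master theorem: compare f(n) = n to n^(log_6 7) where log_6 7 ≈ 1.086. Since 1 < log_6 7, we have f(n) = O(n^(log_6 7 − ε)) for some ε > 0 — Case 1. Hence T(n) = Θ(n^(log_6 7)).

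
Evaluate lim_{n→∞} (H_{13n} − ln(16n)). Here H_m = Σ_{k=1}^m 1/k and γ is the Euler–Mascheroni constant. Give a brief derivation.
lim = ln(13/16) + γ

By Euler-Maclaurin, H_m = ln m + γ + O(1/m). So
  H_{13n} − ln(16n) = ln(13n) + γ − ln(16n) + O(1/n)
                       = ln(13/16) + γ + O(1/n).
Hence the limit is ln(13/16) + γ.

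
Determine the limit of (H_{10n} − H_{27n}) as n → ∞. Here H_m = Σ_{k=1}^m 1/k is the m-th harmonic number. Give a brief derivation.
lim = ln(10/27)

Euler-Maclaurin gives H_m = ln m + γ + 1/(2m) + O(1/m^2). The γ and O(1/m) terms cancel in the difference:
  H_{10n} − H_{27n} = ln(10n) − ln(27n) + O(1/n) = ln(10/27) + O(1/n).
Hence the limit is ln(10/27).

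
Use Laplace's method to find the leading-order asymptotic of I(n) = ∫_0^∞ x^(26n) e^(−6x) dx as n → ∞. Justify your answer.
I(n) ~ (sqrt(2π·26n) / 6) · (26n/(6e))^(26n)

Write the integrand as exp(26n ln x − 6x) and set f(x) = 26n ln x − 6x. Then f'(x) = 26n/x − 6 = 0 at x* = 26n/6, and f''(x*) = −26n/x*^2 = −6^2/(26n). Laplace's method (interior maximum) gives
  I(n) ~ e^(f(x*)) · sqrt(2π / |f''(x*)|)
        = exp(26n ln(26n/6) − 26n) · sqrt(2π · 26n / 6^2)
        = (26n/6)^(26n) e^(−26n) · sqrt(2π·26n) / 6
        = (sqrt(2π·26n) / 6) · (26n/(6e))^(26n).
This matches Γ(26n+1)/6^(26n+1) with Stirling applied to Γ.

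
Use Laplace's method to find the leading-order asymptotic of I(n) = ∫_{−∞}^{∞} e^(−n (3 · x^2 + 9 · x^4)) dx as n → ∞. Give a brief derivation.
I(n) ~ sqrt(π/(3n))

φ(x) = 3 · x^2 + 9 · x^4 has its unique global minimum at x* = 0 (since φ'(x) = 6x + 36x^3 = 0 only at x = 0 for real x with both coefficients positive, and φ → ∞ as |x| → ∞). At x* = 0, φ(0) = 0 and φ''(0) = 6. Laplace's method then gives
  I(n) ~ sqrt(2π / (n · φ''(0))) · e^(−n φ(0)) = sqrt(2π / (6n)) = sqrt(π/(3n)).
The 9 · x^4 term contributes only at subleading order (an O(1/n) relative correction).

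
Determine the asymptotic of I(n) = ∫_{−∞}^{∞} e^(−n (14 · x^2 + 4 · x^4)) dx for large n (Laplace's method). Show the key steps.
I(n) ~ sqrt(π/(14n))

φ(x) = 14 · x^2 + 4 · x^4 has its unique global minimum at x* = 0 (since φ'(x) = 28x + 16x^3 = 0 only at x = 0 for real x with both coefficients positive, and φ → ∞ as |x| → ∞). At x* = 0, φ(0) = 0 and φ''(0) = 28. Laplace's method then gives
  I(n) ~ sqrt(2π / (n · φ''(0))) · e^(−n φ(0)) = sqrt(2π / (28n)) = sqrt(π/(14n)).
The 4 · x^4 term contributes only at subleading order (an O(1/n) relative correction).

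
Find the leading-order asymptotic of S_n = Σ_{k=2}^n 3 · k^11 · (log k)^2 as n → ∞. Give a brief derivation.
S_n ~ n^12 · (log n)^2 / 4

By integral comparison, S_n = ∫_1^n 3 · x^11 · (log x)^2 dx + O(n^11 · (log n)^2). For the integral, the leading term of ∫_1^n x^11 (log x)^2 dx is n^12/12 · (log n)^2 (by repeated integration by parts; each step lowers the log-exponent and produces a relatively O(1/log n) correction). Hence S_n ~ n^12 · (log n)^2 / 4.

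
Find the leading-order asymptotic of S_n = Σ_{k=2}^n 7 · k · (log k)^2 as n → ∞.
S_n ~ 7 · n^2 · (log n)^2 / 2

By integral comparison, S_n = ∫_1^n 7 · x · (log x)^2 dx + O(n · (log n)^2). For the integral, the leading term of ∫_1^n x^1 (log x)^2 dx is n^2/2 · (log n)^2 (by repeated integration by parts; each step lowers the log-exponent and produces a relatively O(1/log n) correction). Hence S_n ~ 7 · n^2 · (log n)^2 / 2.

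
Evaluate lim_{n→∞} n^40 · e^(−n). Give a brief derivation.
lim = 0

Exponentials with base > 1 dominate every fixed polynomial: for any fixed c, n^c / e^n → 0 as n → ∞ (e.g. by the ratio test, or since e^n grows faster than any power of n). Hence n^40 · e^(−n) = n^40 / e^n → 0.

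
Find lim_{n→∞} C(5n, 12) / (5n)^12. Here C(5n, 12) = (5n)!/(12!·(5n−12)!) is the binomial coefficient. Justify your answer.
lim = 1/12! = 1/479001600

With N = 5n → ∞: C(N, 12) / N^12 = [N(N−1)…(N−11)] / (12! · N^12) = (1/12!) · 1 · (1 − 1/(5n)) · … · (1 − 11/(5n)). Each factor → 1 as N → ∞, so the limit is 1/12! = 1/479001600.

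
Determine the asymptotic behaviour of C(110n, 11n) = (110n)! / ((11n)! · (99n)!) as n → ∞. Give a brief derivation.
C(110n, 11n) ~ (10000000000/387420489)^(11n) · sqrt(5/(9π·11n))

Write N = 11n. Apply Stirling to each factorial:
  (10N)! ~ sqrt(2π·10N) · (10N/e)^(10N),
  N! ~ sqrt(2π N) · (N/e)^N,
  (9N)! ~ sqrt(2π·9N) · (9N/e)^(9N).
The exponential factors combine to (10N)^(10N) / (N^N · (9N)^(9N)) = 10^(10N)/9^(9N) = (10^10/9^9)^N = (10000000000/387420489)^N.
The square-root prefactors combine to sqrt(2π·10N) / (sqrt(2π N)·sqrt(2π·9N)) = sqrt(10 / (2π·9·N)) = sqrt(5/(9π·11n)).
Substituting N = 11n: C(110n, 11n) ~ (10000000000/387420489)^(11n) · sqrt(5/(9π·11n)).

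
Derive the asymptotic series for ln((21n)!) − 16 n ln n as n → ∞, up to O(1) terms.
ln((21n)!) − 16 n ln n = 5 n ln n + 21(ln 21 − 1) n + (1/2) ln(2π·21n) + O(1/n)

Stirling: ln((21n)!) = 21n ln(21n) − 21n + (1/2) ln(2π·21n) + O(1/n).
Expand 21n ln(21n) = 21n (ln n + ln 21) = 21n ln n + 21n ln 21.
Subtract 16n ln n: leading term is (21 − 16) n ln n = 5 n ln n. The next term is 21n ln 21 − 21n = 21(ln 21 − 1) n. Then the (1/2) ln(2π·21n) correction.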